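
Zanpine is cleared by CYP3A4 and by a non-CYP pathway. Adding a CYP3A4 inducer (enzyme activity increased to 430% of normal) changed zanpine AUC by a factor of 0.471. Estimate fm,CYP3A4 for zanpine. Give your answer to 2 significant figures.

Let fm be the CYP3A4 fraction. New clearance relative to baseline = fm × 4.3 + (1 − fm).
AUC ratio = 1 / (new CL fraction), so new CL fraction = 1 / 0.471 = 2.123.
fm × 4.3 + 1 − fm = 2.123  ⇒  fm × (4.3 − 1) = 1.123  ⇒  fm = 0.34.

0.34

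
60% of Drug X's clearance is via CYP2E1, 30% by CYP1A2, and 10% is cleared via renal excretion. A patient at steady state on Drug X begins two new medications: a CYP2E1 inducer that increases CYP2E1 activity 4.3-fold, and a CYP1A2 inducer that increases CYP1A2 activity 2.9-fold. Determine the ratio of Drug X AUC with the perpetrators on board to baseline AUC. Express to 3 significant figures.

The CYP2E1 pathway (60% of clearance) rises to 4.3× activity: 0.6 × 4.3 = 2.58.
The CYP1A2 pathway (30% of clearance) increases to 2.9× activity: 0.3 × 2.9 = 0.87.
Non-CYP routes (10%) are unchanged.
New clearance relative to baseline: 2.58 + 0.87 + 0.1 = 3.55.
Net AUC ratio = 1 / 3.55 = 0.282.

0.282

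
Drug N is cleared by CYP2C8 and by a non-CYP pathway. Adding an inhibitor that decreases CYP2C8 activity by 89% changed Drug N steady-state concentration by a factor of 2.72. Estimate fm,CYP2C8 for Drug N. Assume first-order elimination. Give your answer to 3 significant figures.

Write x for the fraction cleared via CYP2C8. The observed steady-state concentration change means clearance fell to 1/2.72 = 0.3676 of baseline.
Only the CYP2C8 route changed, so 0.3676 = x·0.11 + (1 − x), giving x = 0.711.

0.711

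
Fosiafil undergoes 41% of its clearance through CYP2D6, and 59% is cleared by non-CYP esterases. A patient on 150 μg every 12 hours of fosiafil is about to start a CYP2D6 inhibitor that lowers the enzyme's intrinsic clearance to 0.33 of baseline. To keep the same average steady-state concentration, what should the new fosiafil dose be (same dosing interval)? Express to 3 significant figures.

CYP2D6: 0.41 × 0.33 = 0.1353
Other: 0.59 (unchanged)
Relative clearance = 0.1353 + 0.59 = 0.7253.
To maintain the same steady-state level, dose must scale with clearance: new dose = 150 × 0.7253 = 109 μg.

109 μg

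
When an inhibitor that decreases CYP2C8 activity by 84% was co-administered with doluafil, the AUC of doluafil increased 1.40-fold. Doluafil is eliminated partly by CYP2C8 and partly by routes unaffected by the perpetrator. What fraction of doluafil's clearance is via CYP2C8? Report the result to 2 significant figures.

0.34

Let fm be the CYP2C8 fraction. New clearance relative to baseline = fm × 0.16 + (1 − fm).
AUC ratio = 1 / (new CL fraction), so new CL fraction = 1 / 1.40 = 0.7143.
fm × 0.16 + 1 − fm = 0.7143  ⇒  fm × (0.16 − 1) = −0.2857  ⇒  fm = 0.34.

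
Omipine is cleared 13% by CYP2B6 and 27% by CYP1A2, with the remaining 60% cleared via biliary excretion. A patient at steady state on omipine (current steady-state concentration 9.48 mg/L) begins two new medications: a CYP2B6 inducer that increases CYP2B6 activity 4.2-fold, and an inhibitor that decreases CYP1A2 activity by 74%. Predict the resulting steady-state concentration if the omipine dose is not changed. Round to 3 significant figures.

The CYP2B6 pathway (13% of clearance) increases to 4.2× activity: 0.13 × 4.2 = 0.546.
The CYP1A2 pathway (27% of clearance) is reduced to 0.26× activity: 0.27 × 0.26 = 0.0702.
Non-CYP routes (60%) are unchanged.
Relative clearance = 0.546 + 0.0702 + 0.6 = 1.2162.
New steady-state concentration = 9.48 / 1.2162 = 7.79 mg/L (concentration scales inversely with clearance).

7.79 mg/L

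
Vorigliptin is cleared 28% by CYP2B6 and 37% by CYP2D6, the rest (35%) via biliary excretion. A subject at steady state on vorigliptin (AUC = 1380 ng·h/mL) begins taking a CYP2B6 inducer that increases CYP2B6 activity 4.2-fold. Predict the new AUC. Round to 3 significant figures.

The CYP2B6 pathway (28% of clearance) is boosted to 4.2× activity: 0.28 × 4.2 = 1.176.
CYP2D6 (37%) and the residual 35% are unaffected.
Relative clearance = 1.176 + 0.37 + 0.35 = 1.896.
New AUC = baseline ÷ relative clearance = 1380 / 1.896 = 728 ng·h/mL.

728 ng·h/mL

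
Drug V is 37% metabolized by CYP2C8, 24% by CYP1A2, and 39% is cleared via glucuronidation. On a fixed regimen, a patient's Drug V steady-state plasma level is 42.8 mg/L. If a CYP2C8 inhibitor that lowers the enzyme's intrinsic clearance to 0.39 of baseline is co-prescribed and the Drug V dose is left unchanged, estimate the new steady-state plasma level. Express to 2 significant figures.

The CYP2C8 pathway (37% of clearance) is reduced to 0.39× activity: 0.37 × 0.39 = 0.1443.
CYP1A2 (24%) and the residual 39% are unaffected.
Relative clearance = 0.1443 + 0.24 + 0.39 = 0.7743.
With dosing unchanged, steady-state plasma level scales as 1/CL: 42.8 / 0.7743 = 55 mg/L.

55 mg/L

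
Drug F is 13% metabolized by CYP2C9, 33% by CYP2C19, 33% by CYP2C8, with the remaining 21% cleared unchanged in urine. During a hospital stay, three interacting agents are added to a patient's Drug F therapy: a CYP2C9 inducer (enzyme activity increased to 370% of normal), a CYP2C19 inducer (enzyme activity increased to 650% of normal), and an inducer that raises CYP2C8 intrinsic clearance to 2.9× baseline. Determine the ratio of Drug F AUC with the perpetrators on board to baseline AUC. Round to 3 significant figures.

The CYP2C9 pathway (13% of clearance) rises to 3.7× activity: 0.13 × 3.7 = 0.481.
The CYP2C19 pathway (33% of clearance) increases to 6.5× activity: 0.33 × 6.5 = 2.145.
The CYP2C8 pathway (33% of clearance) is boosted to 2.9× activity: 0.33 × 2.9 = 0.957.
The remaining 21% of clearance is unaffected.
New clearance relative to baseline: 0.481 + 2.145 + 0.957 + 0.21 = 3.793.
Because AUC varies inversely with clearance, the combined effect is 1 / 3.793 = 0.264.

0.264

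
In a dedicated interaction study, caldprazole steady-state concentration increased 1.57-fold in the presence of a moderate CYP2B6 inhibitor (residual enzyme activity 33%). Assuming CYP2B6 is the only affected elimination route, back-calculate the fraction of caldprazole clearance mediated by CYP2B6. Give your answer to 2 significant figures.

Write x for the fraction cleared via CYP2B6. The observed steady-state concentration change means clearance fell to 1/1.57 = 0.6369 of baseline.
Only the CYP2B6 route changed, so 0.6369 = x·0.33 + (1 − x), giving x = 0.54.

0.54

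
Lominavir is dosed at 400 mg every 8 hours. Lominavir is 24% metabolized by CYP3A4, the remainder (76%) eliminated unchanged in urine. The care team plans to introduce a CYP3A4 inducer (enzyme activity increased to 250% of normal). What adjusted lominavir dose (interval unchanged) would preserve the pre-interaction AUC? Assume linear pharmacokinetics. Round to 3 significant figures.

The CYP3A4 pathway (24% of clearance) rises to 2.5× activity: 0.24 × 2.5 = 0.6.
The remaining 76% of clearance is unaffected.
Relative clearance = 0.6 + 0.76 = 1.36.
Exposure is unchanged when dose changes in proportion to clearance. New dose = 400 mg × 1.36 = 544 mg.

544 mg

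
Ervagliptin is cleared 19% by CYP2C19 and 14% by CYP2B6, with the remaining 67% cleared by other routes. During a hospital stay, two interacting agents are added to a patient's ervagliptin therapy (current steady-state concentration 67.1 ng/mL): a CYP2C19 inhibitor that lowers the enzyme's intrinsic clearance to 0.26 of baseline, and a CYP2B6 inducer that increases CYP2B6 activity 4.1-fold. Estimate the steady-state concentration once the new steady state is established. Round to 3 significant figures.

51.9 ng/mL

The CYP2C19 pathway (19% of clearance) falls to 0.26× activity: 0.19 × 0.26 = 0.0494.
The CYP2B6 pathway (14% of clearance) is boosted to 4.1× activity: 0.14 × 4.1 = 0.574.
The remaining 67% of clearance is unaffected.
Relative clearance = 0.0494 + 0.574 + 0.67 = 1.2934.
Dividing the baseline by the relative clearance: 67.1 / 1.2934 = 51.9 ng/mL.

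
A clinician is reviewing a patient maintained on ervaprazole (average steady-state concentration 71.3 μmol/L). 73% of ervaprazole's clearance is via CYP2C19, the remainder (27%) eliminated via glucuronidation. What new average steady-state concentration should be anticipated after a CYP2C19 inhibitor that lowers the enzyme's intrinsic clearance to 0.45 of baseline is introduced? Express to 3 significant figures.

The CYP2C19 pathway (73% of clearance) drops to 0.45× activity: 0.73 × 0.45 = 0.3285.
Non-CYP routes (27%) are unchanged.
CL_new/CL_old = 0.3285 + 0.27 = 0.5985.
Average steady-state concentration ∝ 1/CL, so new value = 71.3 / 0.5985 = 119 μmol/L.

119 μmol/L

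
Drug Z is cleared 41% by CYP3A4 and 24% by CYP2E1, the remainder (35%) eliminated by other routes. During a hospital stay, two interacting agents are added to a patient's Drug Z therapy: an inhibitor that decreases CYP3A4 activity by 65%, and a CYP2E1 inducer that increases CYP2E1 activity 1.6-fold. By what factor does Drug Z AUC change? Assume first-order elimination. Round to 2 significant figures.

The CYP3A4 pathway (41% of clearance) drops to 0.35× activity: 0.41 × 0.35 = 0.1435.
The CYP2E1 pathway (24% of clearance) is boosted to 1.6× activity: 0.24 × 1.6 = 0.384.
The remaining 35% of clearance is unaffected.
Relative clearance = 0.1435 + 0.384 + 0.35 = 0.8775.
Net AUC ratio = 1 / 0.8775 = 1.1.

1.1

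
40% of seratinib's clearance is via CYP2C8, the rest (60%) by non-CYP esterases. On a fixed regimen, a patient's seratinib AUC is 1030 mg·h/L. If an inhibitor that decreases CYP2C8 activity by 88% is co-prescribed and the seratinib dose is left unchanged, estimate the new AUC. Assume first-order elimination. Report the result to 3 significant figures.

The CYP2C8 pathway (40% of clearance) is reduced to 0.12× activity: 0.4 × 0.12 = 0.048.
The remaining 60% of clearance is unaffected.
CL_new/CL_old = 0.048 + 0.6 = 0.648.
With dosing unchanged, AUC scales as 1/CL: 1030 / 0.648 = 1.59 × 10³ mg·h/L.

1.59 × 10³ mg·h/L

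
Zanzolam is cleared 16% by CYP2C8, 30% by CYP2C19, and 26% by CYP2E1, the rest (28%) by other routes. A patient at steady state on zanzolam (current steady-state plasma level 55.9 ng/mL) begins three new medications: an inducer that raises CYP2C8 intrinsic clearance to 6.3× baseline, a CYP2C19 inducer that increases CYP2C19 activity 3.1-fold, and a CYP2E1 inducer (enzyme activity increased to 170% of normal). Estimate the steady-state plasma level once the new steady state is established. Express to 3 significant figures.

21.0 ng/mL

CYP2C8: 0.16 × 6.3 = 1.008
CYP2C19: 0.3 × 3.1 = 0.93
CYP2E1: 0.26 × 1.7 = 0.442
Other: 0.28 (unchanged)
New clearance relative to baseline: 1.008 + 0.93 + 0.442 + 0.28 = 2.66.
New steady-state plasma level = 55.9 / 2.66 = 21.0 ng/mL (concentration scales inversely with clearance).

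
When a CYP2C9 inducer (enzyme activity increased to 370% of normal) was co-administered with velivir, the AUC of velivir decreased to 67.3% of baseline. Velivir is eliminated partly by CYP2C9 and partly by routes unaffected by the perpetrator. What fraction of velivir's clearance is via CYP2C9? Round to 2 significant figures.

CL'/CL = 1 / 0.673 = 1.486
3.7·fm + (1 − fm) = 1.486
fm = (1.486 − 1) / (3.7 − 1) = 0.18

0.18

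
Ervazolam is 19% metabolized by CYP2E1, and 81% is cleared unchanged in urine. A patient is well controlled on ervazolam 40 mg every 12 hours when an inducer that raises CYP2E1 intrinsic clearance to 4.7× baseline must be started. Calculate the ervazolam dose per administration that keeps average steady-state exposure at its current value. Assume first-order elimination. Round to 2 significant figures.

68 mg

CYP2E1: 0.19 × 4.7 = 0.893
Other: 0.81 (unchanged)
CL_new/CL_old = 0.893 + 0.81 = 1.703.
To maintain the same steady-state level, dose must scale with clearance: new dose = 40 × 1.703 = 68 mg.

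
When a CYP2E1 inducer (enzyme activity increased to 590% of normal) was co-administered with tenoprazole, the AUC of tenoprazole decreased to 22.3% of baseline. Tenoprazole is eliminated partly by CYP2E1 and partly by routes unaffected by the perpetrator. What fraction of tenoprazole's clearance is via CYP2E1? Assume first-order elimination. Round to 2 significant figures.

0.71

Let fm be the CYP2E1 fraction. New clearance relative to baseline = fm × 5.9 + (1 − fm).
AUC ratio = 1 / (new CL fraction), so new CL fraction = 1 / 0.223 = 4.484.
fm × 5.9 + 1 − fm = 4.484  ⇒  fm × (5.9 − 1) = 3.484  ⇒  fm = 0.71.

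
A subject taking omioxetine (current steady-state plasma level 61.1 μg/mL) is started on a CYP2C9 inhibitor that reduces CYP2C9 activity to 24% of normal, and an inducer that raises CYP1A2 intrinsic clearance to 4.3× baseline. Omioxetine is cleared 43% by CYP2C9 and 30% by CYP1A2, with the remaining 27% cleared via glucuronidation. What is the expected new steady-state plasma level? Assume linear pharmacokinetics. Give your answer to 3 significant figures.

CYP2C9: 0.43 × 0.24 = 0.1032
CYP1A2: 0.3 × 4.3 = 1.29
Other: 0.27 (unchanged)
CL_new/CL_old = 0.1032 + 1.29 + 0.27 = 1.6632.
Dividing the baseline by the relative clearance: 61.1 / 1.6632 = 36.7 μg/mL.

36.7 μg/mL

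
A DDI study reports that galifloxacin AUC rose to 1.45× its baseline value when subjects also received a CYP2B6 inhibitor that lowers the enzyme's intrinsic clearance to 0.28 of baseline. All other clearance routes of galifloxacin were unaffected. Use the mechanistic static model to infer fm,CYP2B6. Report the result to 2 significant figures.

0.43

Write x for the fraction cleared via CYP2B6. The observed AUC change means clearance fell to 1/1.45 = 0.6897 of baseline.
Setting x·0.28 + (1 − x) = 0.6897 and solving: x = (0.6897 − 1)/(0.28 − 1) = 0.43.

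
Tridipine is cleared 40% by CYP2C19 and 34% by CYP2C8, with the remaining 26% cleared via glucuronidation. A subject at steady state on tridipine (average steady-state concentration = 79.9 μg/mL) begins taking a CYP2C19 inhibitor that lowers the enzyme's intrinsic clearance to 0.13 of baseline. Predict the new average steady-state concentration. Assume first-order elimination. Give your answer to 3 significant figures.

123 μg/mL

The CYP2C19 pathway (40% of clearance) drops to 0.13× activity: 0.4 × 0.13 = 0.052.
CYP2C8 (34%) and the residual 26% are unaffected.
CL_new/CL_old = 0.052 + 0.34 + 0.26 = 0.652.
New average steady-state concentration = baseline ÷ relative clearance = 79.9 / 0.652 = 123 μg/mL.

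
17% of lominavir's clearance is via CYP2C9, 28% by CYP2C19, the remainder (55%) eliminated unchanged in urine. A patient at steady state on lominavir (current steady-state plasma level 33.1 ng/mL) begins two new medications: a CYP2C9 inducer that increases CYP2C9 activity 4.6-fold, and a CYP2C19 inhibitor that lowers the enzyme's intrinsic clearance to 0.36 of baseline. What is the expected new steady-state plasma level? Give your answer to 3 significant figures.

The CYP2C9 pathway (17% of clearance) rises to 4.6× activity: 0.17 × 4.6 = 0.782.
The CYP2C19 pathway (28% of clearance) drops to 0.36× activity: 0.28 × 0.36 = 0.1008.
The remaining 55% of clearance is unaffected.
CL_new/CL_old = 0.782 + 0.1008 + 0.55 = 1.4328.
Steady-state plasma level ∝ 1/CL: new value = 33.1 / 1.4328 = 23.1 ng/mL.

23.1 ng/mL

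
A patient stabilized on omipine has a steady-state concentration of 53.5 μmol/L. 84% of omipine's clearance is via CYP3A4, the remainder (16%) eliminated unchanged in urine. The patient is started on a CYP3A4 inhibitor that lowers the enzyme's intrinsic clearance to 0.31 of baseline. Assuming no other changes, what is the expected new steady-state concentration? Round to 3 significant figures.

127 μmol/L

CYP3A4: 0.84 × 0.31 = 0.2604
Other: 0.16 (unchanged)
New clearance relative to baseline: 0.2604 + 0.16 = 0.4204.
New steady-state concentration = baseline ÷ relative clearance = 53.5 / 0.4204 = 127 μmol/L.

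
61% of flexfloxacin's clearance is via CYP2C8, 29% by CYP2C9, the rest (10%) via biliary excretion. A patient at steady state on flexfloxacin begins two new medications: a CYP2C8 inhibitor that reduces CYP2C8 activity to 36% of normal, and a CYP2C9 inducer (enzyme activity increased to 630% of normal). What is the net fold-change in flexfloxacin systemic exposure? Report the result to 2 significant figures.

The CYP2C8 pathway (61% of clearance) falls to 0.36× activity: 0.61 × 0.36 = 0.2196.
The CYP2C9 pathway (29% of clearance) is boosted to 6.3× activity: 0.29 × 6.3 = 1.827.
Non-CYP routes (10%) are unchanged.
New clearance relative to baseline: 0.2196 + 1.827 + 0.1 = 2.1466.
Net systemic exposure ratio = 1 / 2.1466 = 0.47.

0.47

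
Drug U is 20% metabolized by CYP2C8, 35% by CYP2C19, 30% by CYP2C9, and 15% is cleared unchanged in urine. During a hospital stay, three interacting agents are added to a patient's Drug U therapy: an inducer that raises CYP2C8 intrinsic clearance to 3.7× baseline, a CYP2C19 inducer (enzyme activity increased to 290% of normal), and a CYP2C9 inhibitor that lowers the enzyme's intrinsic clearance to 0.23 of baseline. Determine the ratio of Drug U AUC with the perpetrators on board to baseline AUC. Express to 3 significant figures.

0.507

The CYP2C8 pathway (20% of clearance) is boosted to 3.7× activity: 0.2 × 3.7 = 0.74.
The CYP2C19 pathway (35% of clearance) is boosted to 2.9× activity: 0.35 × 2.9 = 1.015.
The CYP2C9 pathway (30% of clearance) falls to 0.23× activity: 0.3 × 0.23 = 0.069.
The remaining 15% of clearance is unaffected.
New clearance relative to baseline: 0.74 + 1.015 + 0.069 + 0.15 = 1.974.
Because AUC varies inversely with clearance, the combined effect is 1 / 1.974 = 0.507.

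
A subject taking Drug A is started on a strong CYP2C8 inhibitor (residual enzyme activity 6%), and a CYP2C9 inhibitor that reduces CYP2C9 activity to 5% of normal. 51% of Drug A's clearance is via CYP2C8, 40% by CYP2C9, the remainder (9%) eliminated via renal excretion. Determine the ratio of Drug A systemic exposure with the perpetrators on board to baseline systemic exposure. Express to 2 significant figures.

7.1

The CYP2C8 pathway (51% of clearance) drops to 0.06× activity: 0.51 × 0.06 = 0.0306.
The CYP2C9 pathway (40% of clearance) is reduced to 0.05× activity: 0.4 × 0.05 = 0.02.
Non-CYP routes (9%) are unchanged.
Relative clearance = 0.0306 + 0.02 + 0.09 = 0.1406.
Systemic exposure ∝ 1/CL: fold-change = 1 / 0.1406 = 7.1.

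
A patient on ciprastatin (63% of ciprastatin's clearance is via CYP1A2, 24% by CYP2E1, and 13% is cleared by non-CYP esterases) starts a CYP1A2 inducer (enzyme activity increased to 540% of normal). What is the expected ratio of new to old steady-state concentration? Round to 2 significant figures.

0.27

The CYP1A2 pathway (63% of clearance) increases to 5.4× activity: 0.63 × 5.4 = 3.402.
CYP2E1 (24%) and the residual 13% are unaffected.
New clearance relative to baseline: 3.402 + 0.24 + 0.13 = 3.772.
Steady-state concentration is inversely proportional to clearance, so the fold-change is 1 / 3.772 = 0.27.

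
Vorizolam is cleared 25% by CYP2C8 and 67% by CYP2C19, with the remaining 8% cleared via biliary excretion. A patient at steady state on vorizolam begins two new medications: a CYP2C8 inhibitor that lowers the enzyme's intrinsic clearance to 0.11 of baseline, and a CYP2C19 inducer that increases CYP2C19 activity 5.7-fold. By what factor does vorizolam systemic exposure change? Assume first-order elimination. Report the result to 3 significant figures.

0.255

The CYP2C8 pathway (25% of clearance) is reduced to 0.11× activity: 0.25 × 0.11 = 0.0275.
The CYP2C19 pathway (67% of clearance) is boosted to 5.7× activity: 0.67 × 5.7 = 3.819.
Non-CYP routes (8%) are unchanged.
Relative clearance = 0.0275 + 3.819 + 0.08 = 3.9265.
Systemic exposure ∝ 1/CL: fold-change = 1 / 3.9265 = 0.255.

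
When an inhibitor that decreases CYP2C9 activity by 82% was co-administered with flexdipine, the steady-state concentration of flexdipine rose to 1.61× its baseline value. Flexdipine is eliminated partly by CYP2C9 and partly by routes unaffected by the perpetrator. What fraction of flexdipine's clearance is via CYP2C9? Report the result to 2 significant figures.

0.46

Let x = fm,CYP2C9. Because steady-state concentration ∝ 1/CL, relative clearance fell to 1/1.61 = 0.6211.
Only the CYP2C9 route changed, so 0.6211 = x·0.18 + (1 − x), giving x = 0.46.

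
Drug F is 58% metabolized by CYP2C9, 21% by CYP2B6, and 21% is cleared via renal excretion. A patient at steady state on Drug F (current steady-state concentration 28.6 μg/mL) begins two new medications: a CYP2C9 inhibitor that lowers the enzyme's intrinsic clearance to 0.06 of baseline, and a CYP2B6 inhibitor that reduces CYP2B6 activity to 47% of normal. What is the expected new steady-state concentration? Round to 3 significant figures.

83.3 μg/mL

CYP2C9: 0.58 × 0.06 = 0.0348
CYP2B6: 0.21 × 0.47 = 0.0987
Other: 0.21 (unchanged)
New clearance relative to baseline: 0.0348 + 0.0987 + 0.21 = 0.3435.
Dividing the baseline by the relative clearance: 28.6 / 0.3435 = 83.3 μg/mL.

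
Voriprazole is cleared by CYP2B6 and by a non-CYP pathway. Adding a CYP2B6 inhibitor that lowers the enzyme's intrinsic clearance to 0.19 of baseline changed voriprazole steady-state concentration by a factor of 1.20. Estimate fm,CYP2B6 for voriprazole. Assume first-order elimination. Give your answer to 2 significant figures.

0.21

CL'/CL = 1 / 1.20 = 0.8333
0.19·fm + (1 − fm) = 0.8333
fm = (0.8333 − 1) / (0.19 − 1) = 0.21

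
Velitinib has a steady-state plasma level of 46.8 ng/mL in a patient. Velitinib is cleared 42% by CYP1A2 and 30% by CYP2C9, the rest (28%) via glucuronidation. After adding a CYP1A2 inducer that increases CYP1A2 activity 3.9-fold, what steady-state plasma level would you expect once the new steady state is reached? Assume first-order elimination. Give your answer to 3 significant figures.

CYP1A2: 0.42 × 3.9 = 1.638
CYP2C9: 0.3 (unchanged)
Other: 0.28 (unchanged)
New clearance relative to baseline: 1.638 + 0.3 + 0.28 = 2.218.
Steady-state plasma level ∝ 1/CL, so new value = 46.8 / 2.218 = 21.1 ng/mL.

21.1 ng/mL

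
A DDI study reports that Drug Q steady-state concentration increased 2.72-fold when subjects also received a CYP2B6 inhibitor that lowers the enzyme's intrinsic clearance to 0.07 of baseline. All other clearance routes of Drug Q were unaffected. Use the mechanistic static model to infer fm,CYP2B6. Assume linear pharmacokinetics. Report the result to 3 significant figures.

Let fm be the CYP2B6 fraction. New clearance relative to baseline = fm × 0.07 + (1 − fm).
Steady-state concentration ratio = 1 / (new CL fraction), so new CL fraction = 1 / 2.72 = 0.3676.
fm × 0.07 + 1 − fm = 0.3676  ⇒  fm × (0.07 − 1) = −0.6324  ⇒  fm = 0.680.

0.680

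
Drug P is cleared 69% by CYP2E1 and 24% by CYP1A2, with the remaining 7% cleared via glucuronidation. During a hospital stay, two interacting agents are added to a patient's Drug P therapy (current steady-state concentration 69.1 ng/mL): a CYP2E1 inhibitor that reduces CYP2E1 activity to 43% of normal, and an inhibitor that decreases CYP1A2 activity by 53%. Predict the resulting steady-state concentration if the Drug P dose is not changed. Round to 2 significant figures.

The CYP2E1 pathway (69% of clearance) is reduced to 0.43× activity: 0.69 × 0.43 = 0.2967.
The CYP1A2 pathway (24% of clearance) falls to 0.47× activity: 0.24 × 0.47 = 0.1128.
Non-CYP routes (7%) are unchanged.
New clearance relative to baseline: 0.2967 + 0.1128 + 0.07 = 0.4795.
Steady-state concentration ∝ 1/CL: new value = 69.1 / 0.4795 = 1.4 × 10² ng/mL.

1.4 × 10² ng/mL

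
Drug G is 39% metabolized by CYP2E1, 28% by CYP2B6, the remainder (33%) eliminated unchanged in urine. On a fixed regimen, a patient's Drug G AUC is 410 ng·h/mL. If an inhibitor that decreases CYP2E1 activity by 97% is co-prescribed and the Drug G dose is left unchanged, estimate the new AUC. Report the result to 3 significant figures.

659 ng·h/mL

The CYP2E1 pathway (39% of clearance) drops to 0.03× activity: 0.39 × 0.03 = 0.0117.
CYP2B6 (28%) and the residual 33% are unaffected.
New clearance relative to baseline: 0.0117 + 0.28 + 0.33 = 0.6217.
AUC ∝ 1/CL, so new value = 410 / 0.6217 = 659 ng·h/mL.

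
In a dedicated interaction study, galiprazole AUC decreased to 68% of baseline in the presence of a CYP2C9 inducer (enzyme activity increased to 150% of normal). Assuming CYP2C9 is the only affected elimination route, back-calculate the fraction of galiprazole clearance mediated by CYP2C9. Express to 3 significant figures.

CL'/CL = 1 / 0.680 = 1.471
1.5·fm + (1 − fm) = 1.471
fm = (1.471 − 1) / (1.5 − 1) = 0.941

0.941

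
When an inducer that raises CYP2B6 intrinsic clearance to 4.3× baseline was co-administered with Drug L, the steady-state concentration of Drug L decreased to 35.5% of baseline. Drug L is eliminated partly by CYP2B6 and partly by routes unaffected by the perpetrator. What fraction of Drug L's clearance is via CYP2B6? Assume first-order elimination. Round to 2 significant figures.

0.55

CL'/CL = 1 / 0.355 = 2.817
4.3·fm + (1 − fm) = 2.817
fm = (2.817 − 1) / (4.3 − 1) = 0.55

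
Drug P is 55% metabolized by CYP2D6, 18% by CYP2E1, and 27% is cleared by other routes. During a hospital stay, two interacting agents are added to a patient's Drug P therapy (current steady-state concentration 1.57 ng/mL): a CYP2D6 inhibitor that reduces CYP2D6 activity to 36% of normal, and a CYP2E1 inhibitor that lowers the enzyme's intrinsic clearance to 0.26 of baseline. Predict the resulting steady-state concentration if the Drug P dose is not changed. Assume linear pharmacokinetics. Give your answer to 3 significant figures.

The CYP2D6 pathway (55% of clearance) falls to 0.36× activity: 0.55 × 0.36 = 0.198.
The CYP2E1 pathway (18% of clearance) falls to 0.26× activity: 0.18 × 0.26 = 0.0468.
Non-CYP routes (27%) are unchanged.
Relative clearance = 0.198 + 0.0468 + 0.27 = 0.5148.
Dividing the baseline by the relative clearance: 1.57 / 0.5148 = 3.05 ng/mL.

3.05 ng/mL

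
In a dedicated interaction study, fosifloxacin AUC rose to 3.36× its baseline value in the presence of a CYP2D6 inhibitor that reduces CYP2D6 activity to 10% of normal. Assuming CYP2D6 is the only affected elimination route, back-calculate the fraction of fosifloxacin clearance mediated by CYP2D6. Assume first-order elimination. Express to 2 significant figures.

CL'/CL = 1 / 3.36 = 0.2976
0.1·fm + (1 − fm) = 0.2976
fm = (0.2976 − 1) / (0.1 − 1) = 0.78

0.78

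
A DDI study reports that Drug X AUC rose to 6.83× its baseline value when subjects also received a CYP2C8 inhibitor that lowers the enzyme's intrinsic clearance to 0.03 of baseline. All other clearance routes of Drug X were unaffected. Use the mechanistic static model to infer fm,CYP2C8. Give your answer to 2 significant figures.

0.88

Write x for the fraction cleared via CYP2C8. The observed AUC change means clearance fell to 1/6.83 = 0.1464 of baseline.
Only the CYP2C8 route changed, so 0.1464 = x·0.03 + (1 − x), giving x = 0.88.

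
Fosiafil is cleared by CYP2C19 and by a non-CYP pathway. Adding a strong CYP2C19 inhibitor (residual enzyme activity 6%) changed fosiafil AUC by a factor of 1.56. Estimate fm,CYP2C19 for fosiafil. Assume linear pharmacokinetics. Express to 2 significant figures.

0.38

CL'/CL = 1 / 1.56 = 0.641
0.06·fm + (1 − fm) = 0.641
fm = (0.641 − 1) / (0.06 − 1) = 0.38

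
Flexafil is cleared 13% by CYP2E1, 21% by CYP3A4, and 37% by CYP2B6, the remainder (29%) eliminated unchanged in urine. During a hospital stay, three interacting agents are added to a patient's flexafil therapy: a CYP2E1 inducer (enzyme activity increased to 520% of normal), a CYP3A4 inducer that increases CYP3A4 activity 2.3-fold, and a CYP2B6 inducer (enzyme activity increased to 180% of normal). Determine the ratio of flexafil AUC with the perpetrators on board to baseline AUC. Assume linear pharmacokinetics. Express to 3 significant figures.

0.473

The CYP2E1 pathway (13% of clearance) rises to 5.2× activity: 0.13 × 5.2 = 0.676.
The CYP3A4 pathway (21% of clearance) increases to 2.3× activity: 0.21 × 2.3 = 0.483.
The CYP2B6 pathway (37% of clearance) increases to 1.8× activity: 0.37 × 1.8 = 0.666.
The remaining 29% of clearance is unaffected.
Relative clearance = 0.676 + 0.483 + 0.666 + 0.29 = 2.115.
Net AUC ratio = 1 / 2.115 = 0.473.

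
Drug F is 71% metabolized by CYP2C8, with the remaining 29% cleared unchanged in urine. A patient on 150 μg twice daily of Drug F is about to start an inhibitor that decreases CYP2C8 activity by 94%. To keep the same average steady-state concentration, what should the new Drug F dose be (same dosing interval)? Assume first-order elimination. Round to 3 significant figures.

49.9 μg

The CYP2C8 pathway (71% of clearance) falls to 0.06× activity: 0.71 × 0.06 = 0.0426.
The remaining 29% of clearance is unaffected.
CL_new/CL_old = 0.0426 + 0.29 = 0.3326.
To maintain the same steady-state level, dose must scale with clearance: new dose = 150 × 0.3326 = 49.9 μg.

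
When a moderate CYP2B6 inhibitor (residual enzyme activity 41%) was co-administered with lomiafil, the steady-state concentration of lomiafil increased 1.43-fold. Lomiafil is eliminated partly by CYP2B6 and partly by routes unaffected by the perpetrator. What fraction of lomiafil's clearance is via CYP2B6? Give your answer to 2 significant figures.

0.51

Write x for the fraction cleared via CYP2B6. The observed steady-state concentration change means clearance fell to 1/1.43 = 0.6993 of baseline.
Only the CYP2B6 route changed, so 0.6993 = x·0.41 + (1 − x), giving x = 0.51.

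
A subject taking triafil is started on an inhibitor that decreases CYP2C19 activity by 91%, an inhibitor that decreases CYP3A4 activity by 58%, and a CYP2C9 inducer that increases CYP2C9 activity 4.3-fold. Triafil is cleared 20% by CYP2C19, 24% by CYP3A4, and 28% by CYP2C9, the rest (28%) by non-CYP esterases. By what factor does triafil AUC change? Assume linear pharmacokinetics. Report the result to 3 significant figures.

CYP2C19: 0.2 × 0.09 = 0.018
CYP3A4: 0.24 × 0.42 = 0.1008
CYP2C9: 0.28 × 4.3 = 1.204
Other: 0.28 (unchanged)
CL_new/CL_old = 0.018 + 0.1008 + 1.204 + 0.28 = 1.6028.
AUC ∝ 1/CL: fold-change = 1 / 1.6028 = 0.624.

0.624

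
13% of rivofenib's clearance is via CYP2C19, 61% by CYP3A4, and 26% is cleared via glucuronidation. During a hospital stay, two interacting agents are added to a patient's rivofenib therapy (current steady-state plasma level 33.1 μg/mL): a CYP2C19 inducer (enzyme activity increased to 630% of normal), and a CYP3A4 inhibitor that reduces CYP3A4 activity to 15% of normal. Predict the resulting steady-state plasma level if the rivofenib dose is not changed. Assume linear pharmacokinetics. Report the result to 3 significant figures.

The CYP2C19 pathway (13% of clearance) rises to 6.3× activity: 0.13 × 6.3 = 0.819.
The CYP3A4 pathway (61% of clearance) is reduced to 0.15× activity: 0.61 × 0.15 = 0.0915.
Non-CYP routes (26%) are unchanged.
New clearance relative to baseline: 0.819 + 0.0915 + 0.26 = 1.1705.
New steady-state plasma level = 33.1 / 1.1705 = 28.3 μg/mL (concentration scales inversely with clearance).

28.3 μg/mL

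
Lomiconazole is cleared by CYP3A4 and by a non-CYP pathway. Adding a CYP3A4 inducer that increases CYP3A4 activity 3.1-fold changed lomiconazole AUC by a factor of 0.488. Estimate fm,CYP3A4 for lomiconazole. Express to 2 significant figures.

0.50

CL'/CL = 1 / 0.488 = 2.049
3.1·fm + (1 − fm) = 2.049
fm = (2.049 − 1) / (3.1 − 1) = 0.50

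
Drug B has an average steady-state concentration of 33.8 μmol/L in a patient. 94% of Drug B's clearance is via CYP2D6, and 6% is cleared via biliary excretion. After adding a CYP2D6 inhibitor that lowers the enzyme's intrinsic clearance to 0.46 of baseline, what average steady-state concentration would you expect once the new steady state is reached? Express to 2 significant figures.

69 μmol/L

The CYP2D6 pathway (94% of clearance) is reduced to 0.46× activity: 0.94 × 0.46 = 0.4324.
Non-CYP routes (6%) are unchanged.
Relative clearance = 0.4324 + 0.06 = 0.4924.
Average steady-state concentration ∝ 1/CL, so new value = 33.8 / 0.4924 = 69 μmol/L.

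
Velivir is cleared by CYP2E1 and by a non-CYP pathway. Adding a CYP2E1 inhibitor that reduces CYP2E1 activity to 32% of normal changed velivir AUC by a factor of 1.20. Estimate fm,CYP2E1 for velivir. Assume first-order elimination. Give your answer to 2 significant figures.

0.25

CL'/CL = 1 / 1.20 = 0.8333
0.32·fm + (1 − fm) = 0.8333
fm = (0.8333 − 1) / (0.32 − 1) = 0.25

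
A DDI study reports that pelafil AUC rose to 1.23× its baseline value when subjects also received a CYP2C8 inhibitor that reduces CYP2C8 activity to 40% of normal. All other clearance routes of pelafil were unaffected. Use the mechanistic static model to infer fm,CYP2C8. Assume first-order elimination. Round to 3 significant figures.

0.312

Write x for the fraction cleared via CYP2C8. The observed AUC change means clearance fell to 1/1.23 = 0.813 of baseline.
Only the CYP2C8 route changed, so 0.813 = x·0.4 + (1 − x), giving x = 0.312.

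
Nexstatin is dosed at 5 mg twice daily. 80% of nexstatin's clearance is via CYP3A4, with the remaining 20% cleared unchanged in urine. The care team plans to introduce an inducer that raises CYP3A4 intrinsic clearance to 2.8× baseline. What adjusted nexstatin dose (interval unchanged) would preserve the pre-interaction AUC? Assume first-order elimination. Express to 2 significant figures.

12 mg

The CYP3A4 pathway (80% of clearance) is boosted to 2.8× activity: 0.8 × 2.8 = 2.24.
The remaining 20% of clearance is unaffected.
Relative clearance = 2.24 + 0.2 = 2.44.
Css,avg = (dose rate)/CL, so holding Css fixed requires dose ∝ CL: 5 × 2.44 = 12 mg.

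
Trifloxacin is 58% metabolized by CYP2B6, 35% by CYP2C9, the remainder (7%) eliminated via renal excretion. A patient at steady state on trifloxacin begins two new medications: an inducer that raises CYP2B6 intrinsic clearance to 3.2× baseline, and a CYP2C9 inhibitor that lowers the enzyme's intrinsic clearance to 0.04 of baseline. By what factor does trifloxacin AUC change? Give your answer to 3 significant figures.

The CYP2B6 pathway (58% of clearance) rises to 3.2× activity: 0.58 × 3.2 = 1.856.
The CYP2C9 pathway (35% of clearance) drops to 0.04× activity: 0.35 × 0.04 = 0.014.
The remaining 7% of clearance is unaffected.
Relative clearance = 1.856 + 0.014 + 0.07 = 1.94.
AUC ∝ 1/CL: fold-change = 1 / 1.94 = 0.515.

0.515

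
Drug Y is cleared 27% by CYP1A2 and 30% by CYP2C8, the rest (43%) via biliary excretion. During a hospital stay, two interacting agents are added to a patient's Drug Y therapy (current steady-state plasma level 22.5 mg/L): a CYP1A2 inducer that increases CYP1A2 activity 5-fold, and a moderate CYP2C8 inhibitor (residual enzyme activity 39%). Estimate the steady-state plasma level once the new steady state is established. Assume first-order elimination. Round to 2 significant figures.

12 mg/L

CYP1A2: 0.27 × 5 = 1.35
CYP2C8: 0.3 × 0.39 = 0.117
Other: 0.43 (unchanged)
CL_new/CL_old = 1.35 + 0.117 + 0.43 = 1.897.
Steady-state plasma level ∝ 1/CL: new value = 22.5 / 1.897 = 12 mg/L.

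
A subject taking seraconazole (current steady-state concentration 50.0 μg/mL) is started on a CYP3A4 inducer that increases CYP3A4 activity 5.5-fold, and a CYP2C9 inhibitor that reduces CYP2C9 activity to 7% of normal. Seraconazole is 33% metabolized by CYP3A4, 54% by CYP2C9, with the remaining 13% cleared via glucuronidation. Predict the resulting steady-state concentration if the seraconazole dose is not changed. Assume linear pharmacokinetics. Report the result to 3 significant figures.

25.2 μg/mL

CYP3A4: 0.33 × 5.5 = 1.815
CYP2C9: 0.54 × 0.07 = 0.0378
Other: 0.13 (unchanged)
CL_new/CL_old = 1.815 + 0.0378 + 0.13 = 1.9828.
New steady-state concentration = 50.0 / 1.9828 = 25.2 μg/mL (concentration scales inversely with clearance).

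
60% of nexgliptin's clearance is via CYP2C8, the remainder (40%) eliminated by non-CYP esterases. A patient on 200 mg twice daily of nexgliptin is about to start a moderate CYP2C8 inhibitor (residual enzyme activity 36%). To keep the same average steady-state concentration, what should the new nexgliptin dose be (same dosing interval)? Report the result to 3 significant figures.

123 mg

The CYP2C8 pathway (60% of clearance) falls to 0.36× activity: 0.6 × 0.36 = 0.216.
The remaining 40% of clearance is unaffected.
Relative clearance = 0.216 + 0.4 = 0.616.
To maintain the same steady-state level, dose must scale with clearance: new dose = 200 × 0.616 = 123 mg.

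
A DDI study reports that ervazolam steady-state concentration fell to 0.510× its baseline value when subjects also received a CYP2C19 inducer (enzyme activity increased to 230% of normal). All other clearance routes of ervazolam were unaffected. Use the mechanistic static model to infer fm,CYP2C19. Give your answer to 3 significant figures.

Let fm be the CYP2C19 fraction. New clearance relative to baseline = fm × 2.3 + (1 − fm).
Steady-state concentration ratio = 1 / (new CL fraction), so new CL fraction = 1 / 0.510 = 1.961.
fm × 2.3 + 1 − fm = 1.961  ⇒  fm × (2.3 − 1) = 0.9608  ⇒  fm = 0.739.

0.739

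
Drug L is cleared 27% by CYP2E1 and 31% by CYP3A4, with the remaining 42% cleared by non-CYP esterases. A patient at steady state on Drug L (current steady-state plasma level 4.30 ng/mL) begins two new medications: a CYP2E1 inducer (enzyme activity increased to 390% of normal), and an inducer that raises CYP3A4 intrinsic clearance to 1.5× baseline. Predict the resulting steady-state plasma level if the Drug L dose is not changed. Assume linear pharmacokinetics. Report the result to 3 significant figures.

The CYP2E1 pathway (27% of clearance) is boosted to 3.9× activity: 0.27 × 3.9 = 1.053.
The CYP3A4 pathway (31% of clearance) rises to 1.5× activity: 0.31 × 1.5 = 0.465.
The remaining 42% of clearance is unaffected.
Relative clearance = 1.053 + 0.465 + 0.42 = 1.938.
Dividing the baseline by the relative clearance: 4.30 / 1.938 = 2.22 ng/mL.

2.22 ng/mL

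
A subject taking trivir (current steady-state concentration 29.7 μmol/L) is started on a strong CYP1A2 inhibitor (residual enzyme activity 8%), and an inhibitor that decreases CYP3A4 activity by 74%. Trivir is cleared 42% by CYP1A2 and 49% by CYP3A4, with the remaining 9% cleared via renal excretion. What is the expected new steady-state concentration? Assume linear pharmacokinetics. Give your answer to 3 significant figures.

118 μmol/L

The CYP1A2 pathway (42% of clearance) drops to 0.08× activity: 0.42 × 0.08 = 0.0336.
The CYP3A4 pathway (49% of clearance) falls to 0.26× activity: 0.49 × 0.26 = 0.1274.
Non-CYP routes (9%) are unchanged.
Relative clearance = 0.0336 + 0.1274 + 0.09 = 0.251.
New steady-state concentration = 29.7 / 0.251 = 118 μmol/L (concentration scales inversely with clearance).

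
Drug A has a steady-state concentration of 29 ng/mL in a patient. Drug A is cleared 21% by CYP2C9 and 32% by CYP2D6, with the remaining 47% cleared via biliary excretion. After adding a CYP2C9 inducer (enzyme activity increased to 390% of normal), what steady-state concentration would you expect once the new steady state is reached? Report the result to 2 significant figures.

18 ng/mL

CYP2C9: 0.21 × 3.9 = 0.819
CYP2D6: 0.32 (unchanged)
Other: 0.47 (unchanged)
CL_new/CL_old = 0.819 + 0.32 + 0.47 = 1.609.
New steady-state concentration = baseline ÷ relative clearance = 29 / 1.609 = 18 ng/mL.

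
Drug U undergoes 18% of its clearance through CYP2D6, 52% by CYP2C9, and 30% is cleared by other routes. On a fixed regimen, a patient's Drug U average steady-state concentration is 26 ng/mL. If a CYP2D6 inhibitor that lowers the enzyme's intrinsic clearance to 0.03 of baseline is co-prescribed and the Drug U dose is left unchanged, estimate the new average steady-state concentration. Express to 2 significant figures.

The CYP2D6 pathway (18% of clearance) falls to 0.03× activity: 0.18 × 0.03 = 0.0054.
CYP2C9 (52%) and the residual 30% are unaffected.
Relative clearance = 0.0054 + 0.52 + 0.3 = 0.8254.
With dosing unchanged, average steady-state concentration scales as 1/CL: 26 / 0.8254 = 31 ng/mL.

31 ng/mL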